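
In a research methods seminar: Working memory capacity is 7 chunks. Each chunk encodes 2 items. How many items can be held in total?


Total items = chunks * items_per_chunk
= 7 * 2
= 14


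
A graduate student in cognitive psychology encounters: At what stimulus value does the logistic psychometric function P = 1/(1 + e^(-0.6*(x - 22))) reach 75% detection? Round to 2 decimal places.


At P = 0.75: 0.75 = 1/(1 + e^(-k*(x-x0)))
Solving: e^(-k*(x-x0)) = 1/3
x = x0 + ln(3)/k
ln(3) = 1.0986
x = 22 + 1.0986/0.6
= 22 + 1.831
= 23.83


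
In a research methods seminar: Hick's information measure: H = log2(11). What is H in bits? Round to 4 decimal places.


H = log2(n)
H = log2(11)
= 3.4594


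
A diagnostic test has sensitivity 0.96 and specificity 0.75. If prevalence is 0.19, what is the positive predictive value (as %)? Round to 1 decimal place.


PPV = (sens * prev) / (sens * prev + (1-spec) * (1-prev))
Numerator = 0.96 * 0.19 = 0.1824
P(positive and no disease) = (1 - spec) * (1 - prev) = (1 - 0.75) * (1 - 0.19) = 0.2025
Denominator = 0.1824 + 0.2025 = 0.3849
PPV = 0.1824 / 0.3849 = 0.473889
As percentage = 47.4


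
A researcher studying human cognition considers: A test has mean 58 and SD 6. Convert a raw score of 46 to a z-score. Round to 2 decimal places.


z = (X - mu) / sigma
= (46 - 58) / 6
= -12 / 6
= -2.00


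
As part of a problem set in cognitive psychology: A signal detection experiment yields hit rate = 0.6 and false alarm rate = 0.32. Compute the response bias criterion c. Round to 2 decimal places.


c = -0.5 * (z(HR) + z(FAR))
z(0.6) = 0.2533
z(0.32) = -0.4677
c = -0.5 * (0.2533 + -0.4677)
= -0.5 * -0.2144
= 0.11


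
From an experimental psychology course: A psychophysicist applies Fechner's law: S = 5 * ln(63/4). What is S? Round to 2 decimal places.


S = 5 * ln(63/4)
I/I0 = 15.75
ln(15.75) = 2.7568
S = 5 * 2.7568
= 13.78


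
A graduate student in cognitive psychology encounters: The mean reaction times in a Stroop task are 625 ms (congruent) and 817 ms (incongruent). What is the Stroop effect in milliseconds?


Stroop effect = RT(incongruent) - RT(congruent)
= 817 - 625
= 192 ms


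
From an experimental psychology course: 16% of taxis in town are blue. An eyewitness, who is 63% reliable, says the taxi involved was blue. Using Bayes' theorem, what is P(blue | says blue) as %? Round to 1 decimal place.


P(blue | says blue) = P(says blue | blue)*P(blue) / [P(says blue | blue)*P(blue) + P(says blue | not blue)*P(not blue)]
Numerator = 0.63 * 0.16 = 0.1008
False identification = 0.37 * 0.84 = 0.3108
P = 0.1008 / (0.1008 + 0.3108)
= 0.1008 / 0.4116
As percentage = 24.5


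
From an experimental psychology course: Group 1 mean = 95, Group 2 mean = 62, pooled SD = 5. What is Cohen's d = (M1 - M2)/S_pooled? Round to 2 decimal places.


Cohen's d = (M1 - M2) / S_pooled
= (95 - 62) / 5
= 33 / 5
= 6.60


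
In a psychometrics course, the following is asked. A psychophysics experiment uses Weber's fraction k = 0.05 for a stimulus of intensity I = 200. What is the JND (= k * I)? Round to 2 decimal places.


JND = k * I
JND = 0.05 * 200
= 10.00


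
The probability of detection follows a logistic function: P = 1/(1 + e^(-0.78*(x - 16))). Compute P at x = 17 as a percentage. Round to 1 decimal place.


P(x) = 1/(1 + e^(-0.78*(17 - 16)))
Exponent = -0.78 * 1 = -0.78
e^(-0.78) = 0.458406
P = 1/(1 + 0.458406) = 0.68568
Percentage = 68.6


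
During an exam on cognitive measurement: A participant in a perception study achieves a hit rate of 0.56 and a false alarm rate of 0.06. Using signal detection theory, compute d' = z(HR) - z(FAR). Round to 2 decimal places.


d' = z(HR) - z(FAR)
z(0.56) = 0.151
z(0.06) = -1.5548
d' = 0.151 - -1.5548
= 1.71


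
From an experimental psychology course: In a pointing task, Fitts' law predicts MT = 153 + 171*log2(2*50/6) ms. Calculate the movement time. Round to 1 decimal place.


MT = 153 + 171 * log2(2*50/6)
2D/W = 16.666667
log2(16.666667) = 4.0589
MT = 153 + 171 * 4.0589
= 847.1 ms


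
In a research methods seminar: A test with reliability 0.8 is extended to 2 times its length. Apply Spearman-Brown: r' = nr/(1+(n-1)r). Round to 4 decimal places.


r_new = n*r / (1 + (n-1)*r)
Numerator = 2 * 0.8 = 1.6
Denominator = 1 + 1 * 0.8 = 1.8
r_new = 1.6 / 1.8
= 0.8889


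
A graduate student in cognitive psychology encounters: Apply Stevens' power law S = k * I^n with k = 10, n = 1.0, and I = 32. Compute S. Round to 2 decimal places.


S = 10 * 32^1.0
32^1.0 = 32.0
S = 10 * 32.0
= 320.00


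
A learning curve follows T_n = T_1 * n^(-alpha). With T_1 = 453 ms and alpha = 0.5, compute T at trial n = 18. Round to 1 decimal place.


T_n = 453 * 18^(-0.5)
18^(-0.5) = 0.235702
T_n = 453 * 0.235702
= 106.8 ms


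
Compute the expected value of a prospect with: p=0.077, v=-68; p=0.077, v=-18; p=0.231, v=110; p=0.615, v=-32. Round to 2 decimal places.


EU = sum(p_i * v_i)
0.077 * -68 = -5.236
0.077 * -18 = -1.386
0.231 * 110 = 25.41
0.615 * -32 = -19.68
EU = -5.236 + -1.386 + 25.41 + -19.68
= -0.89


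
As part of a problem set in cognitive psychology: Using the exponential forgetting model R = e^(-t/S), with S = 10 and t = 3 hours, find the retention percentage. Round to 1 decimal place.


R = e^(-t/S)
-t/S = -3/10 = -0.3
R = e^(-0.3) = 0.740818
Percentage = 0.740818 * 100
= 74.1


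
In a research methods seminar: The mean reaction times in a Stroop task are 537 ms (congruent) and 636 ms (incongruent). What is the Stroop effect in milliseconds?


Stroop effect = RT(incongruent) - RT(congruent)
= 636 - 537
= 99 ms


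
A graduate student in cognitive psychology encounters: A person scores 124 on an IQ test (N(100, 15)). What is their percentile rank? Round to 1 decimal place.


z = (IQ - mean) / SD
z = (124 - 100) / 15 = 1.6
Percentile = Phi(1.6) * 100
Phi(1.6) = 0.945201
= 94.5


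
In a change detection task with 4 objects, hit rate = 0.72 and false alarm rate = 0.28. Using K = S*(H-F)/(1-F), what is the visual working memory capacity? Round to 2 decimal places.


K = S * (H - F) / (1 - F)
H - F = 0.44
1 - F = 0.72
K = 4 * 0.44 / 0.72
= 2.44


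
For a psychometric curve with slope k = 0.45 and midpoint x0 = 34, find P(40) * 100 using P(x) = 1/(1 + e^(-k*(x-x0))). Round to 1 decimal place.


P(x) = 1/(1 + e^(-0.45*(40 - 34)))
Exponent = -0.45 * 6 = -2.7
e^(-2.7) = 0.067206
P = 1/(1 + 0.067206) = 0.937026
Percentage = 93.7


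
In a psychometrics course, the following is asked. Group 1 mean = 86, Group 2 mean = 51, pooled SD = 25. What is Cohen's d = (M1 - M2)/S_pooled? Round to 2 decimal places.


Cohen's d = (M1 - M2) / S_pooled
= (86 - 51) / 25
= 35 / 25
= 1.40


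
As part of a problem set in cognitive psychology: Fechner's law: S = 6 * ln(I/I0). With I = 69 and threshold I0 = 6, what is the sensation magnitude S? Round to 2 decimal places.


S = 6 * ln(69/6)
I/I0 = 11.5
ln(11.5) = 2.4423
S = 6 * 2.4423
= 14.65


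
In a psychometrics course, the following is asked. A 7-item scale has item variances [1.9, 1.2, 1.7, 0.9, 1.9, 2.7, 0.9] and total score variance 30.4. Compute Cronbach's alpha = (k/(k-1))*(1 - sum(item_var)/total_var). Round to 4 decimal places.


alpha = (k/(k-1)) * (1 - sum(s_i^2)/s_total^2)
sum(item variances) = 11.2
k/(k-1) = 7/6 = 1.166667
1 - 11.2/30.4 = 1 - 0.368421 = 0.631579
alpha = 1.166667 * 0.631579
= 0.7368


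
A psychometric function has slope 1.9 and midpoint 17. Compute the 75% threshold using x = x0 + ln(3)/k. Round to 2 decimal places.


At P = 0.75: 0.75 = 1/(1 + e^(-k*(x-x0)))
Solving: e^(-k*(x-x0)) = 1/3
x = x0 + ln(3)/k
ln(3) = 1.0986
x = 17 + 1.0986/1.9
= 17 + 0.5782
= 17.58


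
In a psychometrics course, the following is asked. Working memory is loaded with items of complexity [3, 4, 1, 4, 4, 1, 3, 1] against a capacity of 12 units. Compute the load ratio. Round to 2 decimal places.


Total complexity = 3 + 4 + 1 + 4 + 4 + 1 + 3 + 1 = 21
Load = total / capacity = 21 / 12
= 1.75


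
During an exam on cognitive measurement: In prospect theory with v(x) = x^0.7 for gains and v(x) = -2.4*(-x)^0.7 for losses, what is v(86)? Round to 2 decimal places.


Since x = 86 >= 0, use v(x) = x^0.7
86^0.7 = 22.6021
v(86) = 22.60


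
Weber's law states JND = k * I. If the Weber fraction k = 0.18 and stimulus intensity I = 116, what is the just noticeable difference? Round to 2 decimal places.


JND = k * I
JND = 0.18 * 116
= 20.88


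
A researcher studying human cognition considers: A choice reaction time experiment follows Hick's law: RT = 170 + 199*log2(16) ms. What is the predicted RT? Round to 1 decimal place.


RT = 170 + 199 * log2(16)
log2(16) = 4.0
RT = 170 + 199 * 4.0
= 170 + 796.0
= 966.0 ms


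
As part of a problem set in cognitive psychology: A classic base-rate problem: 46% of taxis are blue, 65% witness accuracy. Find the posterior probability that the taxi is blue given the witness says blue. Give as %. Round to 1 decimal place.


P(blue | says blue) = P(says blue | blue)*P(blue) / [P(says blue | blue)*P(blue) + P(says blue | not blue)*P(not blue)]
Numerator = 0.65 * 0.46 = 0.299
False identification = 0.35 * 0.54 = 0.189
P = 0.299 / (0.299 + 0.189)
= 0.299 / 0.488
As percentage = 61.3


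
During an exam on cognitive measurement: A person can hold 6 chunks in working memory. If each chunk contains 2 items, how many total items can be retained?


Total items = chunks * items_per_chunk
= 6 * 2
= 12


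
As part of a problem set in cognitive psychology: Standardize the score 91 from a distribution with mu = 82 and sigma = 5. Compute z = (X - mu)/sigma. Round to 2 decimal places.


z = (X - mu) / sigma
= (91 - 82) / 5
= 9 / 5
= 1.80


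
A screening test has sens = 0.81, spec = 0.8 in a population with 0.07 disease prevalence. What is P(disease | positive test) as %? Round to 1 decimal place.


PPV = (sens * prev) / (sens * prev + (1-spec) * (1-prev))
Numerator = 0.81 * 0.07 = 0.0567
P(positive and no disease) = (1 - spec) * (1 - prev) = (1 - 0.8) * (1 - 0.07) = 0.186
Denominator = 0.0567 + 0.186 = 0.2427
PPV = 0.0567 / 0.2427 = 0.233622
As percentage = 23.4


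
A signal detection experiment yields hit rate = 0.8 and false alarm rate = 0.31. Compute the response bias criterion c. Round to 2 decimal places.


c = -0.5 * (z(HR) + z(FAR))
z(0.8) = 0.8416
z(0.31) = -0.4959
c = -0.5 * (0.8416 + -0.4959)
= -0.5 * 0.3457
= -0.17


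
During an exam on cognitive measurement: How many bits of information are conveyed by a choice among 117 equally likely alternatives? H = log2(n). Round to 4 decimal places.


H = log2(n)
H = log2(117)
= 6.8704


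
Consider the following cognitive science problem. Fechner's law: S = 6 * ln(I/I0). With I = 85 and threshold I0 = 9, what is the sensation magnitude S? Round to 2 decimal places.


S = 6 * ln(85/9)
I/I0 = 9.444444
ln(9.444444) = 2.2454
S = 6 * 2.2454
= 13.47


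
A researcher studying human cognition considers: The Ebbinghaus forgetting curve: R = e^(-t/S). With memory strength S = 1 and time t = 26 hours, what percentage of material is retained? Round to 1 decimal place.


R = e^(-t/S)
-t/S = -26/1 = -26.0
R = e^(-26.0) = 0.0
Percentage = 0.0 * 100
= 0.0


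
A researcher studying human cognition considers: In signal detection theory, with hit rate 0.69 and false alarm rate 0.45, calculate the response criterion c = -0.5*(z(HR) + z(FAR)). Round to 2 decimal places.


c = -0.5 * (z(HR) + z(FAR))
z(0.69) = 0.4959
z(0.45) = -0.1257
c = -0.5 * (0.4959 + -0.1257)
= -0.5 * 0.3702
= -0.19


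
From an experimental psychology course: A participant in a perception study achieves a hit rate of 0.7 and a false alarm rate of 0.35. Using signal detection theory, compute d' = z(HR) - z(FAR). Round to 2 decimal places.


d' = z(HR) - z(FAR)
z(0.7) = 0.5244
z(0.35) = -0.3853
d' = 0.5244 - -0.3853
= 0.91


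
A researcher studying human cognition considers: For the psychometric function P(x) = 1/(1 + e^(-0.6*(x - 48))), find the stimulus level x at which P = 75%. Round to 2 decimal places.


At P = 0.75: 0.75 = 1/(1 + e^(-k*(x-x0)))
Solving: e^(-k*(x-x0)) = 1/3
x = x0 + ln(3)/k
ln(3) = 1.0986
x = 48 + 1.0986/0.6
= 48 + 1.831
= 49.83


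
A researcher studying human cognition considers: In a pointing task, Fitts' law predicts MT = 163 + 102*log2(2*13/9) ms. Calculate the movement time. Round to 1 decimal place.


MT = 163 + 102 * log2(2*13/9)
2D/W = 2.888889
log2(2.888889) = 1.5305
MT = 163 + 102 * 1.5305
= 319.1 ms


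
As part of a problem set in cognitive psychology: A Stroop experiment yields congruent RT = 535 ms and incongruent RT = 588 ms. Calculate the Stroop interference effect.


Stroop effect = RT(incongruent) - RT(congruent)
= 588 - 535
= 53 ms


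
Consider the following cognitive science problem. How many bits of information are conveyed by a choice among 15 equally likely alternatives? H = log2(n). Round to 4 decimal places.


H = log2(n)
H = log2(15)
= 3.9069


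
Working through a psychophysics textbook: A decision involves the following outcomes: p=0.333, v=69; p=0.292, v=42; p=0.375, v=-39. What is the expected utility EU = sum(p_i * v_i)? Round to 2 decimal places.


EU = sum(p_i * v_i)
0.333 * 69 = 22.977
0.292 * 42 = 12.264
0.375 * -39 = -14.625
EU = 22.977 + 12.264 + -14.625
= 20.62


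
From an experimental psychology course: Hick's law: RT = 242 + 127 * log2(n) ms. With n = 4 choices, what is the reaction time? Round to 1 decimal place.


RT = 242 + 127 * log2(4)
log2(4) = 2.0
RT = 242 + 127 * 2.0
= 242 + 254.0
= 496.0 ms


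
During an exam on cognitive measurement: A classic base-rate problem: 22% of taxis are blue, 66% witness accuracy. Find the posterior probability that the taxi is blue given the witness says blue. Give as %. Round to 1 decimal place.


P(blue | says blue) = P(says blue | blue)*P(blue) / [P(says blue | blue)*P(blue) + P(says blue | not blue)*P(not blue)]
Numerator = 0.66 * 0.22 = 0.1452
False identification = 0.34 * 0.78 = 0.2652
P = 0.1452 / (0.1452 + 0.2652)
= 0.1452 / 0.4104
As percentage = 35.4


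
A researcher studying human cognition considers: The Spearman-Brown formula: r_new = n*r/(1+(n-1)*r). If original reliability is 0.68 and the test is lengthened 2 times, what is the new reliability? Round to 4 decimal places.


r_new = n*r / (1 + (n-1)*r)
Numerator = 2 * 0.68 = 1.36
Denominator = 1 + 1 * 0.68 = 1.68
r_new = 1.36 / 1.68
= 0.8095


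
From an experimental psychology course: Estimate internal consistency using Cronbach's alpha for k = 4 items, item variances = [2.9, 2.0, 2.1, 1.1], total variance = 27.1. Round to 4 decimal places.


alpha = (k/(k-1)) * (1 - sum(s_i^2)/s_total^2)
sum(item variances) = 8.1
k/(k-1) = 4/3 = 1.333333
1 - 8.1/27.1 = 1 - 0.298893 = 0.701107
alpha = 1.333333 * 0.701107
= 0.9348


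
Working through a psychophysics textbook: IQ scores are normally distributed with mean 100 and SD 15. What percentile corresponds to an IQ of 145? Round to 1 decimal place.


z = (IQ - mean) / SD
z = (145 - 100) / 15 = 3.0
Percentile = Phi(3.0) * 100
Phi(3.0) = 0.99865
= 99.9


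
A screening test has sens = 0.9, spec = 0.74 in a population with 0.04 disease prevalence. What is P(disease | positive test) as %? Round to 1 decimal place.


PPV = (sens * prev) / (sens * prev + (1-spec) * (1-prev))
Numerator = 0.9 * 0.04 = 0.036
P(positive and no disease) = (1 - spec) * (1 - prev) = (1 - 0.74) * (1 - 0.04) = 0.2496
Denominator = 0.036 + 0.2496 = 0.2856
PPV = 0.036 / 0.2856 = 0.12605
As percentage = 12.6


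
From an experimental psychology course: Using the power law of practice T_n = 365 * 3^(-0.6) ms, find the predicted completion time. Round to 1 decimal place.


T_n = 365 * 3^(-0.6)
3^(-0.6) = 0.517282
T_n = 365 * 0.517282
= 188.8 ms


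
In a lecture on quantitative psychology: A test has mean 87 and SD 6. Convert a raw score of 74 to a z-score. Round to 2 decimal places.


z = (X - mu) / sigma
= (74 - 87) / 6
= -13 / 6
= -2.17


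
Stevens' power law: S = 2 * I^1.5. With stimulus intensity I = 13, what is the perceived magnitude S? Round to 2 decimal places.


S = 2 * 13^1.5
13^1.5 = 46.8722
S = 2 * 46.8722
= 93.74


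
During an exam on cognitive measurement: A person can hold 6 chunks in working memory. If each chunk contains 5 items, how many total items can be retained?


Total items = chunks * items_per_chunk
= 6 * 5
= 30


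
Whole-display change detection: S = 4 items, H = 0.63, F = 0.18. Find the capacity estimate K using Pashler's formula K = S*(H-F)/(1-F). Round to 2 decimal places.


K = S * (H - F) / (1 - F)
H - F = 0.45
1 - F = 0.82
K = 4 * 0.45 / 0.82
= 2.20


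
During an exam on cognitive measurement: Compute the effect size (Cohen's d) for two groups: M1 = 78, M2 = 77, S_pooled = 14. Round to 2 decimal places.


Cohen's d = (M1 - M2) / S_pooled
= (78 - 77) / 14
= 1 / 14
= 0.07


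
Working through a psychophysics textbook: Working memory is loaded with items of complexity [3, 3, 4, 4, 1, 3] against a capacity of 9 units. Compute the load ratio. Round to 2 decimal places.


Total complexity = 3 + 3 + 4 + 4 + 1 + 3 = 18
Load = total / capacity = 18 / 9
= 2.00


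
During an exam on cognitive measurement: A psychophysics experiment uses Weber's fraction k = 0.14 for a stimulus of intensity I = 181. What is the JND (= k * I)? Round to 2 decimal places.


JND = k * I
JND = 0.14 * 181
= 25.34


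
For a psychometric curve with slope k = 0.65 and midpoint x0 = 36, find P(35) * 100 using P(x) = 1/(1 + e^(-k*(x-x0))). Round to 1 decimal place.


P(x) = 1/(1 + e^(-0.65*(35 - 36)))
Exponent = -0.65 * -1 = 0.65
e^(0.65) = 1.915541
P = 1/(1 + 1.915541) = 0.34299
Percentage = 34.3


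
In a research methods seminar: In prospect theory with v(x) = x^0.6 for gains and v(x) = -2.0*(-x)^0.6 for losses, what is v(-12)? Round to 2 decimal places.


Since x = -12 < 0, use v(x) = -lambda*(-x)^alpha
(-x) = 12
12^0.6 = 4.4413
v(-12) = -2.0 * 4.4413
= -8.88


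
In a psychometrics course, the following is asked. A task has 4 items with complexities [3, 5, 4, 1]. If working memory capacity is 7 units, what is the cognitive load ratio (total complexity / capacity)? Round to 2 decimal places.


Total complexity = 3 + 5 + 4 + 1 = 13
Load = total / capacity = 13 / 7
= 1.86


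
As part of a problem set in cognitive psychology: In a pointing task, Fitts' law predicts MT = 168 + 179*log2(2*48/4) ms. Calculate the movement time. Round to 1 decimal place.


MT = 168 + 179 * log2(2*48/4)
2D/W = 24.0
log2(24.0) = 4.585
MT = 168 + 179 * 4.585
= 988.7 ms


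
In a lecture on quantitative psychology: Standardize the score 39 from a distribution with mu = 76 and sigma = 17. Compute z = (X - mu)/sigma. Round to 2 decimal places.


z = (X - mu) / sigma
= (39 - 76) / 17
= -37 / 17
= -2.18


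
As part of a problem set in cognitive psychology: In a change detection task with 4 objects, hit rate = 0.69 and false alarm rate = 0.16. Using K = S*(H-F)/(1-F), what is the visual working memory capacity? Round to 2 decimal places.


K = S * (H - F) / (1 - F)
H - F = 0.53
1 - F = 0.84
K = 4 * 0.53 / 0.84
= 2.52


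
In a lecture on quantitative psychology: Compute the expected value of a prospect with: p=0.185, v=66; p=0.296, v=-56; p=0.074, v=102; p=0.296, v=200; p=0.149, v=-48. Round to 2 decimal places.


EU = sum(p_i * v_i)
0.185 * 66 = 12.21
0.296 * -56 = -16.576
0.074 * 102 = 7.548
0.296 * 200 = 59.2
0.149 * -48 = -7.152
EU = 12.21 + -16.576 + 7.548 + 59.2 + -7.152
= 55.23


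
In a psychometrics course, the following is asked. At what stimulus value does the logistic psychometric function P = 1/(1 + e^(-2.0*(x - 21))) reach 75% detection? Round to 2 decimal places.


At P = 0.75: 0.75 = 1/(1 + e^(-k*(x-x0)))
Solving: e^(-k*(x-x0)) = 1/3
x = x0 + ln(3)/k
ln(3) = 1.0986
x = 21 + 1.0986/2.0
= 21 + 0.5493
= 21.55


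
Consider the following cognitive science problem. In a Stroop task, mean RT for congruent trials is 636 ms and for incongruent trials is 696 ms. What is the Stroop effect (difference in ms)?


Stroop effect = RT(incongruent) - RT(congruent)
= 696 - 636
= 60 ms


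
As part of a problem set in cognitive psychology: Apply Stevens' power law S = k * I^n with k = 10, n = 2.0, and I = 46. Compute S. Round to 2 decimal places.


S = 10 * 46^2.0
46^2.0 = 2116.0
S = 10 * 2116.0
= 21160.00


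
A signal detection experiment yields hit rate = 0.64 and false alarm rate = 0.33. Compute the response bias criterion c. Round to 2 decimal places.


c = -0.5 * (z(HR) + z(FAR))
z(0.64) = 0.3585
z(0.33) = -0.4399
c = -0.5 * (0.3585 + -0.4399)
= -0.5 * -0.0814
= 0.04


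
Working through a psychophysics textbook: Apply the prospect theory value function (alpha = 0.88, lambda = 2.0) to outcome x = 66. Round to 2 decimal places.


Since x = 66 >= 0, use v(x) = x^0.88
66^0.88 = 39.9207
v(66) = 39.92


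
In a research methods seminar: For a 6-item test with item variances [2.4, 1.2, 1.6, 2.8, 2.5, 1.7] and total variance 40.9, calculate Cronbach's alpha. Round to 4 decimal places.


alpha = (k/(k-1)) * (1 - sum(s_i^2)/s_total^2)
sum(item variances) = 12.2
k/(k-1) = 6/5 = 1.2
1 - 12.2/40.9 = 1 - 0.298289 = 0.701711
alpha = 1.2 * 0.701711
= 0.8421


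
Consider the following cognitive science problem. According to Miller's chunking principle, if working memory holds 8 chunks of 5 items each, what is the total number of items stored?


Total items = chunks * items_per_chunk
= 8 * 5
= 40


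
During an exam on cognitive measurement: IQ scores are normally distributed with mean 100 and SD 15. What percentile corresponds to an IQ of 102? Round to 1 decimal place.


z = (IQ - mean) / SD
z = (102 - 100) / 15 = 0.1333
Percentile = Phi(0.1333) * 100
Phi(0.1333) = 0.553022
= 55.3


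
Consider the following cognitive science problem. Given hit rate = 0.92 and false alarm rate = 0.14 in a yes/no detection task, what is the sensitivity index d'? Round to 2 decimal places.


d' = z(HR) - z(FAR)
z(0.92) = 1.4051
z(0.14) = -1.0803
d' = 1.4051 - -1.0803
= 2.49


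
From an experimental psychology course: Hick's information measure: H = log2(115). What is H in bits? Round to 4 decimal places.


H = log2(n)
H = log2(115)
= 6.8455


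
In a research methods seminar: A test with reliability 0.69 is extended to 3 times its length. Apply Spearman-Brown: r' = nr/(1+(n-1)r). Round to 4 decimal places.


r_new = n*r / (1 + (n-1)*r)
Numerator = 3 * 0.69 = 2.07
Denominator = 1 + 2 * 0.69 = 2.38
r_new = 2.07 / 2.38
= 0.8697


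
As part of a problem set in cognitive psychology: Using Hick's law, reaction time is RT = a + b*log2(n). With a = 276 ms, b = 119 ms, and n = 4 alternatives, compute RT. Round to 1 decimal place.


RT = 276 + 119 * log2(4)
log2(4) = 2.0
RT = 276 + 119 * 2.0
= 276 + 238.0
= 514.0 ms


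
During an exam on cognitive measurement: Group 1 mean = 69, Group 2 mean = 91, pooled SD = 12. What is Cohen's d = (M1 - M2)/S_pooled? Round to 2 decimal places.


Cohen's d = (M1 - M2) / S_pooled
= (69 - 91) / 12
= -22 / 12
= -1.83


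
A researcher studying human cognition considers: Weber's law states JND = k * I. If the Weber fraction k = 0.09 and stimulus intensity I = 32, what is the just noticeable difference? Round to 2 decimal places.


JND = k * I
JND = 0.09 * 32
= 2.88


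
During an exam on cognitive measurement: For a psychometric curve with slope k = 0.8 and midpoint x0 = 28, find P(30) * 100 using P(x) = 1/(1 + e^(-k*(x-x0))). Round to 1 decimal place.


P(x) = 1/(1 + e^(-0.8*(30 - 28)))
Exponent = -0.8 * 2 = -1.6
e^(-1.6) = 0.201897
P = 1/(1 + 0.201897) = 0.832018
Percentage = 83.2


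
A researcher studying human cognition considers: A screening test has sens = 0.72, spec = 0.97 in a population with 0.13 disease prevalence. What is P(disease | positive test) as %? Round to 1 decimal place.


PPV = (sens * prev) / (sens * prev + (1-spec) * (1-prev))
Numerator = 0.72 * 0.13 = 0.0936
P(positive and no disease) = (1 - spec) * (1 - prev) = (1 - 0.97) * (1 - 0.13) = 0.0261
Denominator = 0.0936 + 0.0261 = 0.1197
PPV = 0.0936 / 0.1197 = 0.781955
As percentage = 78.2


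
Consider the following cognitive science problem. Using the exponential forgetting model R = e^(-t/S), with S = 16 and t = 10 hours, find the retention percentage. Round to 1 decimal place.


R = e^(-t/S)
-t/S = -10/16 = -0.625
R = e^(-0.625) = 0.535261
Percentage = 0.535261 * 100
= 53.5


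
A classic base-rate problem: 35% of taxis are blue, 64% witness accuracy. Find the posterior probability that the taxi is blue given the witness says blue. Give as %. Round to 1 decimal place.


P(blue | says blue) = P(says blue | blue)*P(blue) / [P(says blue | blue)*P(blue) + P(says blue | not blue)*P(not blue)]
Numerator = 0.64 * 0.35 = 0.224
False identification = 0.36 * 0.65 = 0.234
P = 0.224 / (0.224 + 0.234)
= 0.224 / 0.458
As percentage = 48.9


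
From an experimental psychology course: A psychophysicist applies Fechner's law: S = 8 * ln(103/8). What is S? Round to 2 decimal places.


S = 8 * ln(103/8)
I/I0 = 12.875
ln(12.875) = 2.5553
S = 8 * 2.5553
= 20.44


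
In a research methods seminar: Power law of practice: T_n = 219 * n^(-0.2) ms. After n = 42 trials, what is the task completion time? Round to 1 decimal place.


T_n = 219 * 42^(-0.2)
42^(-0.2) = 0.473533
T_n = 219 * 0.473533
= 103.7 ms


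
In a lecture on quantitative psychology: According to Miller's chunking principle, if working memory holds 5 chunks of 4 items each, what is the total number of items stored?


Total items = chunks * items_per_chunk
= 5 * 4
= 20


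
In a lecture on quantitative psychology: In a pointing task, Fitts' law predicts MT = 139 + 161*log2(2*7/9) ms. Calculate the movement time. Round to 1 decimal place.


MT = 139 + 161 * log2(2*7/9)
2D/W = 1.555556
log2(1.555556) = 0.6374
MT = 139 + 161 * 0.6374
= 241.6 ms


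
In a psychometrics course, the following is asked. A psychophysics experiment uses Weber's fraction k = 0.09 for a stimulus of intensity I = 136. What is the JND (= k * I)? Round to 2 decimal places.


JND = k * I
JND = 0.09 * 136
= 12.24


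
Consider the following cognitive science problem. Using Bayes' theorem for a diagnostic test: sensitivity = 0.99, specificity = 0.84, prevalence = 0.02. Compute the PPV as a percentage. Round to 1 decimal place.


PPV = (sens * prev) / (sens * prev + (1-spec) * (1-prev))
Numerator = 0.99 * 0.02 = 0.0198
P(positive and no disease) = (1 - spec) * (1 - prev) = (1 - 0.84) * (1 - 0.02) = 0.1568
Denominator = 0.0198 + 0.1568 = 0.1766
PPV = 0.0198 / 0.1766 = 0.112118
As percentage = 11.2


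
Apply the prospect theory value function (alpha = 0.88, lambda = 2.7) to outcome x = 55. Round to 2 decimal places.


Since x = 55 >= 0, use v(x) = x^0.88
55^0.88 = 34.0032
v(55) = 34.00


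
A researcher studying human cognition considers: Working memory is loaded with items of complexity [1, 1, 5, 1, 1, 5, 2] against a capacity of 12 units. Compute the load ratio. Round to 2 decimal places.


Total complexity = 1 + 1 + 5 + 1 + 1 + 5 + 2 = 16
Load = total / capacity = 16 / 12
= 1.33


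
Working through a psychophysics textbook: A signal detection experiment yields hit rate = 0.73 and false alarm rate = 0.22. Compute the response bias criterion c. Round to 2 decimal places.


c = -0.5 * (z(HR) + z(FAR))
z(0.73) = 0.6128
z(0.22) = -0.7722
c = -0.5 * (0.6128 + -0.7722)
= -0.5 * -0.1594
= 0.08


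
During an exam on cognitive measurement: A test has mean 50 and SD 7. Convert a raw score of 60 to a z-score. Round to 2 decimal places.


z = (X - mu) / sigma
= (60 - 50) / 7
= 10 / 7
= 1.43


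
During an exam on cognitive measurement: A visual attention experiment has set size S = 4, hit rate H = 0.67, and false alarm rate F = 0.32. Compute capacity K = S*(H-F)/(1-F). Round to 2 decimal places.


K = S * (H - F) / (1 - F)
H - F = 0.35
1 - F = 0.68
K = 4 * 0.35 / 0.68
= 2.06


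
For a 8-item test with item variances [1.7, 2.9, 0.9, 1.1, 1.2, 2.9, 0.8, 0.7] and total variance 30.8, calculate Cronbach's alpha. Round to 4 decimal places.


alpha = (k/(k-1)) * (1 - sum(s_i^2)/s_total^2)
sum(item variances) = 12.2
k/(k-1) = 8/7 = 1.142857
1 - 12.2/30.8 = 1 - 0.396104 = 0.603896
alpha = 1.142857 * 0.603896
= 0.6902


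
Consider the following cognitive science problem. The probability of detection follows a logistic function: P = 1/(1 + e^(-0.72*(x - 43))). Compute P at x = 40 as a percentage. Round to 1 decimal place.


P(x) = 1/(1 + e^(-0.72*(40 - 43)))
Exponent = -0.72 * -3 = 2.16
e^(2.16) = 8.671138
P = 1/(1 + 8.671138) = 0.1034
Percentage = 10.3


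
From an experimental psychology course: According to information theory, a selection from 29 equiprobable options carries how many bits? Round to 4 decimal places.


H = log2(n)
H = log2(29)
= 4.8580


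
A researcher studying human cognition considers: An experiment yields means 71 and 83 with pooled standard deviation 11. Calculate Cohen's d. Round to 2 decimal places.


Cohen's d = (M1 - M2) / S_pooled
= (71 - 83) / 11
= -12 / 11
= -1.09


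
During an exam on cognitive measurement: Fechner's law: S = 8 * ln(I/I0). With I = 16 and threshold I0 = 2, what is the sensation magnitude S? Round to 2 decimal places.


S = 8 * ln(16/2)
I/I0 = 8.0
ln(8.0) = 2.0794
S = 8 * 2.0794
= 16.64


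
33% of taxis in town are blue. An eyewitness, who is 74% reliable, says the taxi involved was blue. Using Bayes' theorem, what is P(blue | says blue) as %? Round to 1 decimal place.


P(blue | says blue) = P(says blue | blue)*P(blue) / [P(says blue | blue)*P(blue) + P(says blue | not blue)*P(not blue)]
Numerator = 0.74 * 0.33 = 0.2442
False identification = 0.26 * 0.67 = 0.1742
P = 0.2442 / (0.2442 + 0.1742)
= 0.2442 / 0.4184
As percentage = 58.4


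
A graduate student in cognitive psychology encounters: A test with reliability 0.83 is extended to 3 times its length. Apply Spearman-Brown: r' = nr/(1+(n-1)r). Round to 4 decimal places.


r_new = n*r / (1 + (n-1)*r)
Numerator = 3 * 0.83 = 2.49
Denominator = 1 + 2 * 0.83 = 2.66
r_new = 2.49 / 2.66
= 0.9361


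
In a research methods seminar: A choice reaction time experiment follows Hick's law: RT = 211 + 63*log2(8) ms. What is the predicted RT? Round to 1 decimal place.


RT = 211 + 63 * log2(8)
log2(8) = 3.0
RT = 211 + 63 * 3.0
= 211 + 189.0
= 400.0 ms


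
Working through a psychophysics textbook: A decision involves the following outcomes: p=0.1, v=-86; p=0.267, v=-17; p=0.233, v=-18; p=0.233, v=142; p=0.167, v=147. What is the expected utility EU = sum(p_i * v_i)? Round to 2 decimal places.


EU = sum(p_i * v_i)
0.1 * -86 = -8.6
0.267 * -17 = -4.539
0.233 * -18 = -4.194
0.233 * 142 = 33.086
0.167 * 147 = 24.549
EU = -8.6 + -4.539 + -4.194 + 33.086 + 24.549
= 40.30


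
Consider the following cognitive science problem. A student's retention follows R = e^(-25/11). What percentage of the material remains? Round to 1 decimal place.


R = e^(-t/S)
-t/S = -25/11 = -2.272727
R = e^(-2.272727) = 0.103031
Percentage = 0.103031 * 100
= 10.3


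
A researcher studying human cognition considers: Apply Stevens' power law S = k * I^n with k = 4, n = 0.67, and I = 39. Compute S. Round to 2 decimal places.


S = 4 * 39^0.67
39^0.67 = 11.6416
S = 4 * 11.6416
= 46.57


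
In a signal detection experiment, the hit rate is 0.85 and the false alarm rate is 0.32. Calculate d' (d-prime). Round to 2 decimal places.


d' = z(HR) - z(FAR)
z(0.85) = 1.0364
z(0.32) = -0.4677
d' = 1.0364 - -0.4677
= 1.50


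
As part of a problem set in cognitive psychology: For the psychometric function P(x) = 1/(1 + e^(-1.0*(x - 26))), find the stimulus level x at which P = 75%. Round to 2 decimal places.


At P = 0.75: 0.75 = 1/(1 + e^(-k*(x-x0)))
Solving: e^(-k*(x-x0)) = 1/3
x = x0 + ln(3)/k
ln(3) = 1.0986
x = 26 + 1.0986/1.0
= 26 + 1.0986
= 27.10


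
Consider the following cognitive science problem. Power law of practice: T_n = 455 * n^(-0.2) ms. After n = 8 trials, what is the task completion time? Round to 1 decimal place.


T_n = 455 * 8^(-0.2)
8^(-0.2) = 0.659754
T_n = 455 * 0.659754
= 300.2 ms


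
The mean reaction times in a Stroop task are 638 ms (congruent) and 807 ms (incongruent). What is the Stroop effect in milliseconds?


Stroop effect = RT(incongruent) - RT(congruent)
= 807 - 638
= 169 ms


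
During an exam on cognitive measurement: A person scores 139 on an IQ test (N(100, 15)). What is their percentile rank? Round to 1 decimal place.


z = (IQ - mean) / SD
z = (139 - 100) / 15 = 2.6
Percentile = Phi(2.6) * 100
Phi(2.6) = 0.995339
= 99.5


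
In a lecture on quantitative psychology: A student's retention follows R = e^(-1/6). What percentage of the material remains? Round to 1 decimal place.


R = e^(-t/S)
-t/S = -1/6 = -0.166667
R = e^(-0.166667) = 0.846481
Percentage = 0.846481 * 100
= 84.6


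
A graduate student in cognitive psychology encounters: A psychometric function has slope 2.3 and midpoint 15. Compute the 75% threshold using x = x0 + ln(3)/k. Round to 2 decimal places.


At P = 0.75: 0.75 = 1/(1 + e^(-k*(x-x0)))
Solving: e^(-k*(x-x0)) = 1/3
x = x0 + ln(3)/k
ln(3) = 1.0986
x = 15 + 1.0986/2.3
= 15 + 0.4777
= 15.48


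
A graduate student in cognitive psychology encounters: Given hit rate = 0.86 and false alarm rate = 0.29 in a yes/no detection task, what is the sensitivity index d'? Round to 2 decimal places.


d' = z(HR) - z(FAR)
z(0.86) = 1.0803
z(0.29) = -0.5534
d' = 1.0803 - -0.5534
= 1.63


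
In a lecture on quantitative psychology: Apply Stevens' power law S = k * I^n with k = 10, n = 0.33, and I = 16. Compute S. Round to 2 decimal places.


S = 10 * 16^0.33
16^0.33 = 2.4967
S = 10 * 2.4967
= 24.97


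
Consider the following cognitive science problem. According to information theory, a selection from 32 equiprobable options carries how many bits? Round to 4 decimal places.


H = log2(n)
H = log2(32)
= 5.0000


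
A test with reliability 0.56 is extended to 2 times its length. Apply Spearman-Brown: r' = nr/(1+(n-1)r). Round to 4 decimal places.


r_new = n*r / (1 + (n-1)*r)
Numerator = 2 * 0.56 = 1.12
Denominator = 1 + 1 * 0.56 = 1.56
r_new = 1.12 / 1.56
= 0.7179


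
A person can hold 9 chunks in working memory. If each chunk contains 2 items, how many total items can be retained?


Total items = chunks * items_per_chunk
= 9 * 2
= 18


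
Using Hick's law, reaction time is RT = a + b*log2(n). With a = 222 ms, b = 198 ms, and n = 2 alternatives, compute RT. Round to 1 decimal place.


RT = 222 + 198 * log2(2)
log2(2) = 1.0
RT = 222 + 198 * 1.0
= 222 + 198.0
= 420.0 ms


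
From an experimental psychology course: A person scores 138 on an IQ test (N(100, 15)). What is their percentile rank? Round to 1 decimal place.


z = (IQ - mean) / SD
z = (138 - 100) / 15 = 2.5333
Percentile = Phi(2.5333) * 100
Phi(2.5333) = 0.99435
= 99.4


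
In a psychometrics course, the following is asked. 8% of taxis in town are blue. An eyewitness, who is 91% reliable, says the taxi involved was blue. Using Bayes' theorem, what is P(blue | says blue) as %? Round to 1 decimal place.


P(blue | says blue) = P(says blue | blue)*P(blue) / [P(says blue | blue)*P(blue) + P(says blue | not blue)*P(not blue)]
Numerator = 0.91 * 0.08 = 0.0728
False identification = 0.09 * 0.92 = 0.0828
P = 0.0728 / (0.0728 + 0.0828)
= 0.0728 / 0.1556
As percentage = 46.8


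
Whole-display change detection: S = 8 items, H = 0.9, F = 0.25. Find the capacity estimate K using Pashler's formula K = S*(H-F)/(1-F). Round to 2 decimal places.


K = S * (H - F) / (1 - F)
H - F = 0.65
1 - F = 0.75
K = 8 * 0.65 / 0.75
= 6.93


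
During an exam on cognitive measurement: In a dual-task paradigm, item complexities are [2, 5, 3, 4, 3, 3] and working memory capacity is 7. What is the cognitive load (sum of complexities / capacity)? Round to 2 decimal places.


Total complexity = 2 + 5 + 3 + 4 + 3 + 3 = 20
Load = total / capacity = 20 / 7
= 2.86


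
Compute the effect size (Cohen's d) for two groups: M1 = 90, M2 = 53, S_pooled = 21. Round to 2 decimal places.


Cohen's d = (M1 - M2) / S_pooled
= (90 - 53) / 21
= 37 / 21
= 1.76


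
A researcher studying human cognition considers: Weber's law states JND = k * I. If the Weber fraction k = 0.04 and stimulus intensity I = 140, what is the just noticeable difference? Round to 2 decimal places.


JND = k * I
JND = 0.04 * 140
= 5.60


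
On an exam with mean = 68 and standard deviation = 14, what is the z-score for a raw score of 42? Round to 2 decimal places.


z = (X - mu) / sigma
= (42 - 68) / 14
= -26 / 14
= -1.86


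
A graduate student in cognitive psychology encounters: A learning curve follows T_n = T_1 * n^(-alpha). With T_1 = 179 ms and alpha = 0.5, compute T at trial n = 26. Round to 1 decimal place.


T_n = 179 * 26^(-0.5)
26^(-0.5) = 0.196116
T_n = 179 * 0.196116
= 35.1 ms


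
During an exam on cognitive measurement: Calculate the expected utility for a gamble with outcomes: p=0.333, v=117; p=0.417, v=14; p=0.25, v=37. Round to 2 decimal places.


EU = sum(p_i * v_i)
0.333 * 117 = 38.961
0.417 * 14 = 5.838
0.25 * 37 = 9.25
EU = 38.961 + 5.838 + 9.25
= 54.05


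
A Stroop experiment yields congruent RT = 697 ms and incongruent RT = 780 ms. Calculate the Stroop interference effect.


Stroop effect = RT(incongruent) - RT(congruent)
= 780 - 697
= 83 ms


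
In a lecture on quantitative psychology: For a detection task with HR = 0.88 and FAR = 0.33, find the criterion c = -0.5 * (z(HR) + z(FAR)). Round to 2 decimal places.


c = -0.5 * (z(HR) + z(FAR))
z(0.88) = 1.175
z(0.33) = -0.4399
c = -0.5 * (1.175 + -0.4399)
= -0.5 * 0.7351
= -0.37


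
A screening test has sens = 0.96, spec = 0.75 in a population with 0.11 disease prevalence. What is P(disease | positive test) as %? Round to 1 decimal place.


PPV = (sens * prev) / (sens * prev + (1-spec) * (1-prev))
Numerator = 0.96 * 0.11 = 0.1056
P(positive and no disease) = (1 - spec) * (1 - prev) = (1 - 0.75) * (1 - 0.11) = 0.2225
Denominator = 0.1056 + 0.2225 = 0.3281
PPV = 0.1056 / 0.3281 = 0.321853
As percentage = 32.2


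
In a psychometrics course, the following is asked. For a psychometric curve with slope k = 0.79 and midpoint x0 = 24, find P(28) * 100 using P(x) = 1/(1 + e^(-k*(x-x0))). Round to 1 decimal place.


P(x) = 1/(1 + e^(-0.79*(28 - 24)))
Exponent = -0.79 * 4 = -3.16
e^(-3.16) = 0.042426
P = 1/(1 + 0.042426) = 0.959301
Percentage = 95.9


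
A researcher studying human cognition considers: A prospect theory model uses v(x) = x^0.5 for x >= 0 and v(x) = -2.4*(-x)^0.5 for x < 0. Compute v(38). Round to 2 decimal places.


Since x = 38 >= 0, use v(x) = x^0.5
38^0.5 = 6.1644
v(38) = 6.16


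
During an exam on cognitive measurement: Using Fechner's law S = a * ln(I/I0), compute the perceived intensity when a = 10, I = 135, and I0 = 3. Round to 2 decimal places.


S = 10 * ln(135/3)
I/I0 = 45.0
ln(45.0) = 3.8067
S = 10 * 3.8067
= 38.07


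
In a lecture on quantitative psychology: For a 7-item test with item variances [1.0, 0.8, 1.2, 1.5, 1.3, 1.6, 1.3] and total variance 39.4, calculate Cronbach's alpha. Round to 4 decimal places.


alpha = (k/(k-1)) * (1 - sum(s_i^2)/s_total^2)
sum(item variances) = 8.7
k/(k-1) = 7/6 = 1.166667
1 - 8.7/39.4 = 1 - 0.220812 = 0.779188
alpha = 1.166667 * 0.779188
= 0.9091


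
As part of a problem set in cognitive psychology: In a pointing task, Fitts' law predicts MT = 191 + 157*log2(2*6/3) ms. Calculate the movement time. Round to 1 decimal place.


MT = 191 + 157 * log2(2*6/3)
2D/W = 4.0
log2(4.0) = 2.0
MT = 191 + 157 * 2.0
= 505.0 ms


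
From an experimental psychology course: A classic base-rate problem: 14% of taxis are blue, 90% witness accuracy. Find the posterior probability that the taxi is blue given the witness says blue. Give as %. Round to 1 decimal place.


P(blue | says blue) = P(says blue | blue)*P(blue) / [P(says blue | blue)*P(blue) + P(says blue | not blue)*P(not blue)]
Numerator = 0.9 * 0.14 = 0.126
False identification = 0.1 * 0.86 = 0.086
P = 0.126 / (0.126 + 0.086)
= 0.126 / 0.212
As percentage = 59.4
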